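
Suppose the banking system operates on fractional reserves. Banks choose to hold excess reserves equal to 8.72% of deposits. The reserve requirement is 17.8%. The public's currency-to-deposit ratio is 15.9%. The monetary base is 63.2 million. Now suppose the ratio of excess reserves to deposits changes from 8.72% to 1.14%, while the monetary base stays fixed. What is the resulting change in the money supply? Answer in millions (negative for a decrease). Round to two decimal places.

Initially m₁ = (1 + 0.159) / (0.178 + 0.0872 + 0.159) ≈ 2.73220, so M₁ = 2.73220 × 63.2 ≈ 172.675 million.
After the change m₂ = (1 + 0.159) / (0.178 + 0.0114 + 0.159) ≈ 3.32664, so M₂ = 3.32664 × 63.2 ≈ 210.2436 million.
ΔM = M₂ − M₁ = 210.2436 − 172.675 = 37.5686 million.

37.57 million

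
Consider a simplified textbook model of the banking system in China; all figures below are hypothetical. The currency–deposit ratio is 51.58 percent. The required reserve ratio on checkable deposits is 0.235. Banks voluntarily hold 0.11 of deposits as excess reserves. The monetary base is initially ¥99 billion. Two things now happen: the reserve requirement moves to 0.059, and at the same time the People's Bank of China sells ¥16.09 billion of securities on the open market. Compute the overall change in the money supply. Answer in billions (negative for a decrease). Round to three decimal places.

¥9.190 billion

Before: m₁ = (1 + 0.5158) / (0.235 + 0.11 + 0.5158) ≈ 1.760920, MB₁ = 99, so M₁ = 1.760920 × 99 ≈ 174.3311 billion.
After: m₂ = (1 + 0.5158) / (0.059 + 0.11 + 0.5158) ≈ 2.213493, MB₂ = 99 − 16.09 = 82.91, so M₂ = 2.213493 × 82.91 ≈ 183.5207 billion.
ΔM = M₂ − M₁ = 183.5207 − 174.3311 = 9.1896 billion.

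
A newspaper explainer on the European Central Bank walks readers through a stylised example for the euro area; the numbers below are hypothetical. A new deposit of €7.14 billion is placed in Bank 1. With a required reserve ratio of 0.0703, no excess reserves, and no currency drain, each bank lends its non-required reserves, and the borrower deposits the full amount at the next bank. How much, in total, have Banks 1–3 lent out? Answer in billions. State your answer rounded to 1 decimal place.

€18.5 billion

Bank i lends (1 − rr)^i of the original deposit: Bank 1 lends 7.14·0.9297 ≈ 6.6381, Bank 2 lends 7.14·0.9297² ≈ 6.1714, and so on.
Summing a geometric series: total = 7.14·[0.9297·(1 − 0.9297^3) / (1 − 0.9297)] ≈ 18.5470 billion.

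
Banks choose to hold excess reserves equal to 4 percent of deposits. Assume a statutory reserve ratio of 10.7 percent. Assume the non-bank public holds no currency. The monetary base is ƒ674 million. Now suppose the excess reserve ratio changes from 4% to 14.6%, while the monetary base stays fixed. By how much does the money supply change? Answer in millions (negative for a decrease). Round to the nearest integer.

-1921 million

Initially m₁ = 1 / (0.107 + 0.04) ≈ 6.8027, so M₁ = 6.8027 × 674 = 4585.0198 million.
After the change m₂ = 1 / (0.107 + 0.146) ≈ 3.9526, so M₂ = 3.9526 × 674 = 2664.0524 million.
ΔM = M₂ − M₁ = 2664.0524 − 4585.0198 = -1920.9674 million.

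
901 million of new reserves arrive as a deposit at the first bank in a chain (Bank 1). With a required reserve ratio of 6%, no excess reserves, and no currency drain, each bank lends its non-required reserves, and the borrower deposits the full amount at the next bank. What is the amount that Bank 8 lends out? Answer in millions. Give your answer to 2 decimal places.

Each bank lends a fraction (1 − rr) = 0.9400 of the deposit it receives, so Bank 8 receives 901·0.9400^7 and lends 901·0.9400^8 ≈ 549.2216 million.

549.22 million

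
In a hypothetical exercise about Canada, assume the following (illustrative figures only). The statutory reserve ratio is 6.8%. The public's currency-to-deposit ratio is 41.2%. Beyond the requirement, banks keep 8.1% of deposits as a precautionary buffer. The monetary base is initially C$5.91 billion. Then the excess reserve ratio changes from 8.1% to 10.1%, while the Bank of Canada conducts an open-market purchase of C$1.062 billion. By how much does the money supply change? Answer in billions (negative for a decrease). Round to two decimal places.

Before: m₁ = (1 + 0.412) / (0.068 + 0.081 + 0.412) ≈ 2.5169, MB₁ = 5.91, so M₁ = 2.5169 × 5.91 ≈ 14.8749 billion.
After: m₂ = (1 + 0.412) / (0.068 + 0.101 + 0.412) ≈ 2.4303, MB₂ = 5.91 + 1.062 = 6.972, so M₂ = 2.4303 × 6.972 ≈ 16.9441 billion.
ΔM = M₂ − M₁ = 16.9441 − 14.8749 = 2.0692 billion.

C$2.07 billion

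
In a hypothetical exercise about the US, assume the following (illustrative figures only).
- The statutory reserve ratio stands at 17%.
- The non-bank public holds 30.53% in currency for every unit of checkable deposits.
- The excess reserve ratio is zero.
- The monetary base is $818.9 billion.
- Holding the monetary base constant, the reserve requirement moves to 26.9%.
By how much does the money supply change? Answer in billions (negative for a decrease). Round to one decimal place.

-387.7 billion

Initially m₁ = (1 + 0.3053) / (0.17 + 0.3053) ≈ 2.74627, so M₁ = 2.74627 × 818.9 ≈ 2248.9205 billion.
After the change m₂ = (1 + 0.3053) / (0.269 + 0.3053) ≈ 2.27285, so M₂ = 2.27285 × 818.9 ≈ 1861.2369 billion.
ΔM = M₂ − M₁ = 1861.2369 − 2248.9205 = -387.6836 billion.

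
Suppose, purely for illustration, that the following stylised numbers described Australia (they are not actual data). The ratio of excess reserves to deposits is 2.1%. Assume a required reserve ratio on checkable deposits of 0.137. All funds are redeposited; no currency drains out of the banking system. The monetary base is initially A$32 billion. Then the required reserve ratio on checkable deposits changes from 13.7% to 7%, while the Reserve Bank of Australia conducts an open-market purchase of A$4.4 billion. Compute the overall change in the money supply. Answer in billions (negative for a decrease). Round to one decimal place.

A$197.5 billion

Before: m₁ = 1 / (0.137 + 0.021) ≈ 6.3291, MB₁ = 32, so M₁ = 6.3291 × 32 = 202.5312 billion.
After: m₂ = 1 / (0.07 + 0.021) ≈ 10.9890, MB₂ = 32 + 4.4 = 36.4, so M₂ = 10.9890 × 36.4 = 399.9996 billion.
ΔM = M₂ − M₁ = 399.9996 − 202.5312 = 197.4684 billion.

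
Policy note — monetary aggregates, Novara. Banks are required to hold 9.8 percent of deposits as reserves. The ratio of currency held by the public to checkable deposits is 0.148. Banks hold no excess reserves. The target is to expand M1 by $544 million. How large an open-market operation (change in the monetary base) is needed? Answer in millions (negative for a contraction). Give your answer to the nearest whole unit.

$117 million

The money multiplier is m = (1 + c) / (rr + c) = (1 + 0.148) / (0.098 + 0.148) ≈ 4.6667.
ΔMB = ΔM / m = (+544) / 4.6667 ≈ 116.5706 million.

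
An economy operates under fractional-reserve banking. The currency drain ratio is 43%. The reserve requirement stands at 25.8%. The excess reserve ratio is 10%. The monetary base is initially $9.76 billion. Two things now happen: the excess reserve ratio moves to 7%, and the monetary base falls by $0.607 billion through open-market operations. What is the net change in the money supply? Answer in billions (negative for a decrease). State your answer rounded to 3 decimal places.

-0.444 billion

Before: m₁ = (1 + 0.43) / (0.258 + 0.1 + 0.43) ≈ 1.81472, MB₁ = 9.76, so M₁ = 1.81472 × 9.76 ≈ 17.7117 billion.
After: m₂ = (1 + 0.43) / (0.258 + 0.07 + 0.43) ≈ 1.88654, MB₂ = 9.76 − 0.607 = 9.153, so M₂ = 1.88654 × 9.153 ≈ 17.2675 billion.
ΔM = M₂ − M₁ = 17.2675 − 17.7117 = -0.4442 billion.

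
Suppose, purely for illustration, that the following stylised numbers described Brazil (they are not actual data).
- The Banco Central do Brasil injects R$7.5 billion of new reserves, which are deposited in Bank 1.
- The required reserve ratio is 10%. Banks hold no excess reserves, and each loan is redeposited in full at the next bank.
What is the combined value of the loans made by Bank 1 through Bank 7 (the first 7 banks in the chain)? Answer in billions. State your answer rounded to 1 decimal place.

Bank i lends (1 − rr)^i of the original deposit: Bank 1 lends 7.5·0.9000 = 6.7500, Bank 2 lends 7.5·0.9000² = 6.0750, and so on.
Summing a geometric series: total = 7.5·[0.9000·(1 − 0.9000^7) / (1 − 0.9000)] ≈ 35.2150 billion.

R$35.2 billion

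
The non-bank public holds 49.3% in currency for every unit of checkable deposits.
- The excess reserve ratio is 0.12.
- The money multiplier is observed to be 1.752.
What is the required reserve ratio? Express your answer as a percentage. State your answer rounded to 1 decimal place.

23.9%

Using m = 1.752. Since m = (1 + c)/(c + rr + e), the denominator satisfies c + rr + e = (1 + c)/m = (1 + 0.493) / 1.752 ≈ 0.852169.
With c = 0.493 and e = 0.12, the required reserve ratio is 0.852169 − 0.493 − 0.12 = 0.239169.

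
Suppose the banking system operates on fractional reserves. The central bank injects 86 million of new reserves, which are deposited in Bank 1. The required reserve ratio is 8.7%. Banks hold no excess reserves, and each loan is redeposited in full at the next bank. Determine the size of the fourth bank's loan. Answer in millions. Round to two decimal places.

59.76 million

Each bank lends a fraction (1 − rr) = 0.9130 of the deposit it receives, so Bank 4 receives 86·0.9130^3 and lends 86·0.9130^4 ≈ 59.7560 million.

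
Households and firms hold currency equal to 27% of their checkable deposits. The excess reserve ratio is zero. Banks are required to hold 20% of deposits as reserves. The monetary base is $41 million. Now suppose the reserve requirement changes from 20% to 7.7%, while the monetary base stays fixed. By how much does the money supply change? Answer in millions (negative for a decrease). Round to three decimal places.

$39.270 million

Initially m₁ = (1 + 0.27) / (0.2 + 0.27) ≈ 2.702128, so M₁ = 2.702128 × 41 ≈ 110.7872 million.
After the change m₂ = (1 + 0.27) / (0.077 + 0.27) ≈ 3.659942, so M₂ = 3.659942 × 41 ≈ 150.0576 million.
ΔM = M₂ − M₁ = 150.0576 − 110.7872 = 39.2704 million.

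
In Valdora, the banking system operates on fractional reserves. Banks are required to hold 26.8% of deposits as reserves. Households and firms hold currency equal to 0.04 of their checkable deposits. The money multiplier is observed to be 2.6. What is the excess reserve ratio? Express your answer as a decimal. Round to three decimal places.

Using m = 2.6. Since m = (1 + c)/(c + rr + e), the denominator satisfies c + rr + e = (1 + c)/m = (1 + 0.04) / 2.6 = 0.400000.
With c = 0.04 and rr = 0.268, the excess reserve ratio is 0.400000 − 0.04 − 0.268 = 0.092.

0.092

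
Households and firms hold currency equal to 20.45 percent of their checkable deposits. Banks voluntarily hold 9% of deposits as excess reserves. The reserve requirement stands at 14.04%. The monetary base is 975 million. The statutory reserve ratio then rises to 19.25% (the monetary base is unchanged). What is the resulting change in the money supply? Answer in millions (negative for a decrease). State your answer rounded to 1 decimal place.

-288.9 million

Initially m₁ = (1 + 0.2045) / (0.1404 + 0.09 + 0.2045) ≈ 2.76960, so M₁ = 2.76960 × 975 = 2700.36 million.
After the change m₂ = (1 + 0.2045) / (0.1925 + 0.09 + 0.2045) ≈ 2.47331, so M₂ = 2.47331 × 975 ≈ 2411.4772 million.
ΔM = M₂ − M₁ = 2411.4772 − 2700.36 = -288.8828 million.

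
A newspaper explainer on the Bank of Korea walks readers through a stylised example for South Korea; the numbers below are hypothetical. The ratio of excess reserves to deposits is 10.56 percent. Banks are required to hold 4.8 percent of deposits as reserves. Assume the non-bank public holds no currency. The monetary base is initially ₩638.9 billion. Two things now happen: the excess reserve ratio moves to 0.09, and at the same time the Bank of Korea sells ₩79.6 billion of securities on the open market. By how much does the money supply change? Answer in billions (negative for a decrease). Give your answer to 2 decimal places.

Before: m₁ = 1 / (0.048 + 0.1056) ≈ 6.510417, MB₁ = 638.9, so M₁ = 6.510417 × 638.9 ≈ 4159.5054 billion.
After: m₂ = 1 / (0.048 + 0.09) ≈ 7.246377, MB₂ = 638.9 − 79.6 = 559.3, so M₂ = 7.246377 × 559.3 ≈ 4052.8987 billion.
ΔM = M₂ − M₁ = 4052.8987 − 4159.5054 = -106.6067 billion.

-106.61 billion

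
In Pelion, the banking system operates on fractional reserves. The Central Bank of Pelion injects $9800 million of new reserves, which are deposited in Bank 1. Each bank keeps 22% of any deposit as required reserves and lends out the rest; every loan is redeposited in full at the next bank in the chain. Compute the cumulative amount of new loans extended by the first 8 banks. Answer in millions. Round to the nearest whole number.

Bank i lends (1 − rr)^i of the original deposit: Bank 1 lends 9800·0.7800 = 7644.0000, Bank 2 lends 9800·0.7800² = 5962.3200, and so on.
Summing a geometric series: total = 9800·[0.7800·(1 − 0.7800^8) / (1 − 0.7800)] ≈ 29984.9299 million.

$29985 million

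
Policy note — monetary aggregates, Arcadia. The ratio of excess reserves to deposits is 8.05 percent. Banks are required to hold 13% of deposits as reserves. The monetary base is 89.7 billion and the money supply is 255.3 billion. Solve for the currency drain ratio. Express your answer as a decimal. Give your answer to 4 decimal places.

0.2171

Using m = M/MB = 255.3/89.7 ≈ 2.846154. From m = (1 + c)/(c + rr + e), rearranging gives 1 + c = m·(c + rr + e), so c·(1 − m) = m·(rr + e) − 1.
Hence c = [m·(rr + e) − 1]/(1 − m) = [2.846154 × (0.13 + 0.0805) − 1] / (1 − 2.846154) ≈ 0.217146.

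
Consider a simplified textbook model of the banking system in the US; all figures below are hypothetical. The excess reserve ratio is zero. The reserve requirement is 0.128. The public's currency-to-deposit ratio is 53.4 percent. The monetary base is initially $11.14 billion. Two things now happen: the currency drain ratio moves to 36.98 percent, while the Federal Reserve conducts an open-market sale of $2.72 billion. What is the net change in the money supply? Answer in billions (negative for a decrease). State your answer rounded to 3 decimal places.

Before: m₁ = (1 + 0.534) / (0.128 + 0.534) ≈ 2.317221, MB₁ = 11.14, so M₁ = 2.317221 × 11.14 ≈ 25.8138 billion.
After: m₂ = (1 + 0.3698) / (0.128 + 0.3698) ≈ 2.751708, MB₂ = 11.14 − 2.72 = 8.42, so M₂ = 2.751708 × 8.42 ≈ 23.1694 billion.
ΔM = M₂ − M₁ = 23.1694 − 25.8138 = -2.6444 billion.

-2.644 billion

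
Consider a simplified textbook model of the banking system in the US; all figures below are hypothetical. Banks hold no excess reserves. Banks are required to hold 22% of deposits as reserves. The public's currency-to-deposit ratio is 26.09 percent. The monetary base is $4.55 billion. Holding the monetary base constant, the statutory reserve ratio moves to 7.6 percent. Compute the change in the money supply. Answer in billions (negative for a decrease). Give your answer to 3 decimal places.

Initially m₁ = (1 + 0.2609) / (0.22 + 0.2609) ≈ 2.62196, so M₁ = 2.62196 × 4.55 ≈ 11.9299 billion.
After the change m₂ = (1 + 0.2609) / (0.076 + 0.2609) ≈ 3.74265, so M₂ = 3.74265 × 4.55 ≈ 17.0291 billion.
ΔM = M₂ − M₁ = 17.0291 − 11.9299 = 5.0992 billion.

$5.099 billion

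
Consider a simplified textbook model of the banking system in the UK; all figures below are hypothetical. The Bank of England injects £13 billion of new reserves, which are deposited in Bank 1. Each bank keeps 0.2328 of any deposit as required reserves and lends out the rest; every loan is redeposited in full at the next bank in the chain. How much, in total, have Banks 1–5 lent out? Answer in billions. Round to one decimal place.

Bank i lends (1 − rr)^i of the original deposit: Bank 1 lends 13·0.7672 = 9.9736, Bank 2 lends 13·0.7672² ≈ 7.6517, and so on.
Summing a geometric series: total = 13·[0.7672·(1 − 0.7672^5) / (1 − 0.7672)] ≈ 31.4549 billion.

£31.5 billion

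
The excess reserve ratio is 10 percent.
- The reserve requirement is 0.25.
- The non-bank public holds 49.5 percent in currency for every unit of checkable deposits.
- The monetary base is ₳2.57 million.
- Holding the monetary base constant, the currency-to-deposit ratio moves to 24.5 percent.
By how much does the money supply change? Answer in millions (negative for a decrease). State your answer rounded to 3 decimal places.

Initially m₁ = (1 + 0.495) / (0.25 + 0.1 + 0.495) ≈ 1.76923, so M₁ = 1.76923 × 2.57 ≈ 4.5469 million.
After the change m₂ = (1 + 0.245) / (0.25 + 0.1 + 0.245) ≈ 2.09244, so M₂ = 2.09244 × 2.57 ≈ 5.3776 million.
ΔM = M₂ − M₁ = 5.3776 − 4.5469 = 0.8307 million.

₳0.831 million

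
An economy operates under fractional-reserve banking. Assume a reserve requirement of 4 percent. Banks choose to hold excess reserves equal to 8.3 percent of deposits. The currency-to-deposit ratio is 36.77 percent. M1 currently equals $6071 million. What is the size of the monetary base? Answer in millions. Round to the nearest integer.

The money multiplier is m = (1 + c) / (rr + e + c) = (1 + 0.3677) / (0.04 + 0.083 + 0.3677) ≈ 2.78724.
MB = M / m = 6071 / 2.78724 ≈ 2178.1404 million.

$2178 million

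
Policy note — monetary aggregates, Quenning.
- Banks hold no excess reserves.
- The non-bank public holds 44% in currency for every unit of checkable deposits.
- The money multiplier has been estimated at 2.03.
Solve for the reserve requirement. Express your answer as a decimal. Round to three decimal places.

0.269

Using m = 2.03. Since m = (1 + c)/(c + rr + e), the denominator satisfies c + rr + e = (1 + c)/m = (1 + 0.44) / 2.03 ≈ 0.709360.
With c = 0.44 and e = 0, the reserve requirement is 0.709360 − 0.44 − 0 = 0.26936.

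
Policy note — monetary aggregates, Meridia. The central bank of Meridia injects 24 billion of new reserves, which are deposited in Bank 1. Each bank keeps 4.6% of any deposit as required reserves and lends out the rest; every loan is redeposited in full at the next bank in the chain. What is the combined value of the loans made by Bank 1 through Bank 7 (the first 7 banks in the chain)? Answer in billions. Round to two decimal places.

Bank i lends (1 − rr)^i of the original deposit: Bank 1 lends 24·0.9540 = 22.8960, Bank 2 lends 24·0.9540² ≈ 21.8428, and so on.
Summing a geometric series: total = 24·[0.9540·(1 − 0.9540^7) / (1 − 0.9540)] ≈ 139.7743 billion.

139.77 billion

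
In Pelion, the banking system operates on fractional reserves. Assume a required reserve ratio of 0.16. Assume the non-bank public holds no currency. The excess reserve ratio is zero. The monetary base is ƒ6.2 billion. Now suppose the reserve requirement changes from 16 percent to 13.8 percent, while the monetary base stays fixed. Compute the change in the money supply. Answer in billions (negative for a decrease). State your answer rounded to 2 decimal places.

Initially m₁ = 1 / (0.16) = 6.25, so M₁ = 6.25 × 6.2 = 38.75 billion.
After the change m₂ = 1 / (0.138) ≈ 7.2464, so M₂ = 7.2464 × 6.2 ≈ 44.9277 billion.
ΔM = M₂ − M₁ = 44.9277 − 38.75 = 6.1777 billion.

ƒ6.18 billion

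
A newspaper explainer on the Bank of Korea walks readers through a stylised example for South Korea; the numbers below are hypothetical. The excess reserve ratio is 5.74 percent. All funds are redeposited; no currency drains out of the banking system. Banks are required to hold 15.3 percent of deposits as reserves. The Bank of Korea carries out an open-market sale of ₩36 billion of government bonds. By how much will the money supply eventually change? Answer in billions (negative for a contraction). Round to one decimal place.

The money multiplier is m = 1 / (rr + e) = 1 / (0.153 + 0.0574) ≈ 4.7529.
The sale removes 36 billion of base, so ΔM = m × ΔMB = 4.7529 × (−36) = -171.1044 billion.

-171.1 billion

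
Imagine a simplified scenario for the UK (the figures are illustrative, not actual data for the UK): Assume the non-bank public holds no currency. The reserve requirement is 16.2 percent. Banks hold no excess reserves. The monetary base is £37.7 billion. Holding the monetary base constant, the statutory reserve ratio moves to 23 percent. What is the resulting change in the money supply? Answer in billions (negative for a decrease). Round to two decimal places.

-68.80 billion

Initially m₁ = 1 / (0.162) ≈ 6.17284, so M₁ = 6.17284 × 37.7 ≈ 232.7161 billion.
After the change m₂ = 1 / (0.23) ≈ 4.34783, so M₂ = 4.34783 × 37.7 ≈ 163.9132 billion.
ΔM = M₂ − M₁ = 163.9132 − 232.7161 = -68.8029 billion.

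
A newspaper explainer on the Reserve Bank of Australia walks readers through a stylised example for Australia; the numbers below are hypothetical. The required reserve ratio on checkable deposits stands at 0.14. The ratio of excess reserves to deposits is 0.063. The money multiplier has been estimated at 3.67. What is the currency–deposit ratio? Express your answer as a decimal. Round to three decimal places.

0.096

Using m = 3.67. From m = (1 + c)/(c + rr + e), rearranging gives 1 + c = m·(c + rr + e), so c·(1 − m) = m·(rr + e) − 1.
Hence c = [m·(rr + e) − 1]/(1 − m) = [3.67 × (0.14 + 0.063) − 1] / (1 − 3.67) ≈ 0.095502.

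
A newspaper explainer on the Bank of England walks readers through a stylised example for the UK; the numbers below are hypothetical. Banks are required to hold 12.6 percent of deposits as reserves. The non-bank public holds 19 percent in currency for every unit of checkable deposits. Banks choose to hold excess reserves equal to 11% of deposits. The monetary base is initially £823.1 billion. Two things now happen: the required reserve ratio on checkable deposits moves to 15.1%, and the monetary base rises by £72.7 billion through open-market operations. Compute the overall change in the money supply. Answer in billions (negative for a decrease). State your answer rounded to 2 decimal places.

Before: m₁ = (1 + 0.19) / (0.126 + 0.11 + 0.19) ≈ 2.793427, MB₁ = 823.1, so M₁ = 2.793427 × 823.1 ≈ 2299.2698 billion.
After: m₂ = (1 + 0.19) / (0.151 + 0.11 + 0.19) ≈ 2.638581, MB₂ = 823.1 + 72.7 = 895.8, so M₂ = 2.638581 × 895.8 ≈ 2363.6409 billion.
ΔM = M₂ − M₁ = 2363.6409 − 2299.2698 = 64.3711 billion.

£64.37 billion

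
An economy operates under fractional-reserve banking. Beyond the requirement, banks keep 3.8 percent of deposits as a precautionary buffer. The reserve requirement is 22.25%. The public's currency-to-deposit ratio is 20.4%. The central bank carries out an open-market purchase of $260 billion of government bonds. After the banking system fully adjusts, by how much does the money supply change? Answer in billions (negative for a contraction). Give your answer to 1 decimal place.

The money multiplier is m = (1 + c) / (rr + e + c) = (1 + 0.204) / (0.2225 + 0.038 + 0.204) ≈ 2.59203.
The purchase adds 260 billion of base, so ΔM = m × ΔMB = 2.59203 × (+260) = 673.9278 billion.

$673.9 billion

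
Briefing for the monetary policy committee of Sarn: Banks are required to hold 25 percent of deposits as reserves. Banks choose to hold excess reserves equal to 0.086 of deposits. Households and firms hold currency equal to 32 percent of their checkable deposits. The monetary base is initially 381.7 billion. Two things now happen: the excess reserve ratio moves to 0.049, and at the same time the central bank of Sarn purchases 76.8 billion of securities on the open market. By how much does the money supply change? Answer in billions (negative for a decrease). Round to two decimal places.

Before: m₁ = (1 + 0.32) / (0.25 + 0.086 + 0.32) ≈ 2.012195, MB₁ = 381.7, so M₁ = 2.012195 × 381.7 ≈ 768.0548 billion.
After: m₂ = (1 + 0.32) / (0.25 + 0.049 + 0.32) ≈ 2.132472, MB₂ = 381.7 + 76.8 = 458.5, so M₂ = 2.132472 × 458.5 ≈ 977.7384 billion.
ΔM = M₂ − M₁ = 977.7384 − 768.0548 = 209.6836 billion.

209.68 billion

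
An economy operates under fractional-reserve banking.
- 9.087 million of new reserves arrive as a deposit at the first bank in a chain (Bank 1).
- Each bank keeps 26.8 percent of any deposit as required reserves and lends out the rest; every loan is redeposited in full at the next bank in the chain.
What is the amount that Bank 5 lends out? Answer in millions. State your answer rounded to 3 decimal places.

1.910 million

Each bank lends a fraction (1 − rr) = 0.7320 of the deposit it receives, so Bank 5 receives 9.087·0.7320^4 and lends 9.087·0.7320^5 ≈ 1.9097 million.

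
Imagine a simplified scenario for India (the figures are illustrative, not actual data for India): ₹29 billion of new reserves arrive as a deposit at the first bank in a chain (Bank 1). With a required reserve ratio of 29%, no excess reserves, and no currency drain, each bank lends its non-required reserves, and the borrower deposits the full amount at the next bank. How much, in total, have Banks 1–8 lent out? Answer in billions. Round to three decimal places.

Bank i lends (1 − rr)^i of the original deposit: Bank 1 lends 29·0.7100 = 20.5900, Bank 2 lends 29·0.7100² = 14.6189, and so on.
Summing a geometric series: total = 29·[0.7100·(1 − 0.7100^8) / (1 − 0.7100)] ≈ 66.4151 billion.

₹66.415 billion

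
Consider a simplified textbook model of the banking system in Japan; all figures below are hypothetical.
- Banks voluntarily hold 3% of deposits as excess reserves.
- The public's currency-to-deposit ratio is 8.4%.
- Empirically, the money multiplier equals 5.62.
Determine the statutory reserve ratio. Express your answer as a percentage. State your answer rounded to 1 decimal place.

7.9%

Using m = 5.62. Since m = (1 + c)/(c + rr + e), the denominator satisfies c + rr + e = (1 + c)/m = (1 + 0.084) / 5.62 ≈ 0.192883.
With c = 0.084 and e = 0.03, the statutory reserve ratio is 0.192883 − 0.084 − 0.03 = 0.078883.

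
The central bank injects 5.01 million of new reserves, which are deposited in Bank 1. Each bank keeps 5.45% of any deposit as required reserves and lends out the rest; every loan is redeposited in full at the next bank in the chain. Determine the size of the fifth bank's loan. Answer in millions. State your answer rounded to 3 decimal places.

Each bank lends a fraction (1 − rr) = 0.9455 of the deposit it receives, so Bank 5 receives 5.01·0.9455^4 and lends 5.01·0.9455^5 ≈ 3.7857 million.

3.786 million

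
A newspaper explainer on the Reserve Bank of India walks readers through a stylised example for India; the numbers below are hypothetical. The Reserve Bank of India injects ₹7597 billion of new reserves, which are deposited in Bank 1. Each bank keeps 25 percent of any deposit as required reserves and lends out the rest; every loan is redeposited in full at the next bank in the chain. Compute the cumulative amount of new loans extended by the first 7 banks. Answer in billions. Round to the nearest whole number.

₹19749 billion

Bank i lends (1 − rr)^i of the original deposit: Bank 1 lends 7597·0.7500 = 5697.7500, Bank 2 lends 7597·0.7500² = 4273.3125, and so on.
Summing a geometric series: total = 7597·[0.7500·(1 − 0.7500^7) / (1 − 0.7500)] ≈ 19748.7687 billion.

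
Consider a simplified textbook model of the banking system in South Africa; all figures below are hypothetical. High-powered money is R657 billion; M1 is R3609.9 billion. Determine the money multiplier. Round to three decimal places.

The money multiplier is m = M / MB = 3609.9 / 657 ≈ 5.49452.

5.495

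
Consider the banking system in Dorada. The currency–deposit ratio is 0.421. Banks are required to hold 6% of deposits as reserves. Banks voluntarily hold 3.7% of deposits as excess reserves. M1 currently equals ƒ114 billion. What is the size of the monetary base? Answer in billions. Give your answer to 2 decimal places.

ƒ41.56 billion

The money multiplier is m = (1 + c) / (rr + e + c) = (1 + 0.421) / (0.06 + 0.037 + 0.421) ≈ 2.743243.
MB = M / m = 114 / 2.743243 ≈ 41.5567 billion.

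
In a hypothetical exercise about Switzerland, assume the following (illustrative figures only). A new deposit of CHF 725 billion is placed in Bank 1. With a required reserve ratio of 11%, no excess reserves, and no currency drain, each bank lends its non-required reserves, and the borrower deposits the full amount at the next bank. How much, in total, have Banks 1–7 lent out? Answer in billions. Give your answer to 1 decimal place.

CHF 3271.3 billion

Bank i lends (1 − rr)^i of the original deposit: Bank 1 lends 725·0.8900 = 645.2500, Bank 2 lends 725·0.8900² = 574.2725, and so on.
Summing a geometric series: total = 725·[0.8900·(1 − 0.8900^7) / (1 − 0.8900)] ≈ 3271.3392 billion.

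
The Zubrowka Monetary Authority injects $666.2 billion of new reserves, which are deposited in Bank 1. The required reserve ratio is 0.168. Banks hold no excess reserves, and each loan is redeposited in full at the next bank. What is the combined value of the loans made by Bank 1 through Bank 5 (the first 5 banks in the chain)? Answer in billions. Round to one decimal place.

Bank i lends (1 − rr)^i of the original deposit: Bank 1 lends 666.2·0.8320 = 554.2784, Bank 2 lends 666.2·0.8320² ≈ 461.1596, and so on.
Summing a geometric series: total = 666.2·[0.8320·(1 − 0.8320^5) / (1 − 0.8320)] ≈ 1983.9444 billion.

$1983.9 billion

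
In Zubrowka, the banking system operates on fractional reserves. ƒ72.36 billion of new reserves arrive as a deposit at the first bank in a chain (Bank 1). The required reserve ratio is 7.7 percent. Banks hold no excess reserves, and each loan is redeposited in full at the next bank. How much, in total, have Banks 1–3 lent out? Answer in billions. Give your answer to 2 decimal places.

ƒ185.33 billion

Bank i lends (1 − rr)^i of the original deposit: Bank 1 lends 72.36·0.9230 ≈ 66.7883, Bank 2 lends 72.36·0.9230² ≈ 61.6456, and so on.
Summing a geometric series: total = 72.36·[0.9230·(1 − 0.9230^3) / (1 − 0.9230)] ≈ 185.3327 billion.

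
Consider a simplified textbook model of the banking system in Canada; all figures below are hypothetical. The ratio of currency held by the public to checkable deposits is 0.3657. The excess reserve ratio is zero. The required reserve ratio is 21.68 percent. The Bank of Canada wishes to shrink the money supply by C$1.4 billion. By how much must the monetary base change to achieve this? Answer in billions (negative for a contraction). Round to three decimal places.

-0.597 billion

The money multiplier is m = (1 + c) / (rr + c) = (1 + 0.3657) / (0.2168 + 0.3657) ≈ 2.34455.
ΔMB = ΔM / m = (−1.4) / 2.34455 ≈ -0.5971 billion.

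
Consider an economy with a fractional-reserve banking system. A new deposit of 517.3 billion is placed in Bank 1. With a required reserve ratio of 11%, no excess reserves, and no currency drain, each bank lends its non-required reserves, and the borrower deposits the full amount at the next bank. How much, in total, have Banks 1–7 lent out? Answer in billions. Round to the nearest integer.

2334 billion

Bank i lends (1 − rr)^i of the original deposit: Bank 1 lends 517.3·0.8900 = 460.3970, Bank 2 lends 517.3·0.8900² ≈ 409.7533, and so on.
Summing a geometric series: total = 517.3·[0.8900·(1 − 0.8900^7) / (1 − 0.8900)] ≈ 2334.1569 billion.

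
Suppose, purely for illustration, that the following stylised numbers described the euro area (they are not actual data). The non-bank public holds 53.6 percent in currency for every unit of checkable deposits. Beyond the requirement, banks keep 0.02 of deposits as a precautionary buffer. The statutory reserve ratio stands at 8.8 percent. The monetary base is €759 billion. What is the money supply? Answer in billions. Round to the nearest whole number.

€1810 billion

The money multiplier is m = (1 + c) / (rr + e + c) = (1 + 0.536) / (0.088 + 0.02 + 0.536) ≈ 2.3851.
So M = m × MB = 2.3851 × 759 = 1810.2909 billion.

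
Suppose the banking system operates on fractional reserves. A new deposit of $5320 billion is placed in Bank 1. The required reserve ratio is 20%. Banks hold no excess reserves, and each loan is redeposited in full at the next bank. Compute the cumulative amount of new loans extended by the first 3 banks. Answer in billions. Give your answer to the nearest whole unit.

Bank i lends (1 − rr)^i of the original deposit: Bank 1 lends 5320·0.8000 = 4256.0000, Bank 2 lends 5320·0.8000² = 3404.8000, and so on.
Summing a geometric series: total = 5320·[0.8000·(1 − 0.8000^3) / (1 − 0.8000)] = 10384.6400 billion.

$10385 billion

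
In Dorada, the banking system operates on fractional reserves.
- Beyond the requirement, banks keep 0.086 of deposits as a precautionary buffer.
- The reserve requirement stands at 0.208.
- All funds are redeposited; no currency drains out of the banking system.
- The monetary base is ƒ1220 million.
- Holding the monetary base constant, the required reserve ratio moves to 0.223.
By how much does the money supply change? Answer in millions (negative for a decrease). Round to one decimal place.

-201.4 million

Initially m₁ = 1 / (0.208 + 0.086) ≈ 3.401361, so M₁ = 3.401361 × 1220 ≈ 4149.6604 million.
After the change m₂ = 1 / (0.223 + 0.086) ≈ 3.236246, so M₂ = 3.236246 × 1220 ≈ 3948.2201 million.
ΔM = M₂ − M₁ = 3948.2201 − 4149.6604 = -201.4403 million.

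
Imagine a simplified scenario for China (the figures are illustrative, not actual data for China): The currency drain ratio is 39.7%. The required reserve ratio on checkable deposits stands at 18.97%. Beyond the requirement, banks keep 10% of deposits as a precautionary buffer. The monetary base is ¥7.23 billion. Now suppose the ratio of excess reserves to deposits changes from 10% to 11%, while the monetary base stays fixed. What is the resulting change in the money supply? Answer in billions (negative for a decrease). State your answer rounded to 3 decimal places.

Initially m₁ = (1 + 0.397) / (0.1897 + 0.1 + 0.397) ≈ 2.03437, so M₁ = 2.03437 × 7.23 ≈ 14.7085 billion.
After the change m₂ = (1 + 0.397) / (0.1897 + 0.11 + 0.397) ≈ 2.00517, so M₂ = 2.00517 × 7.23 ≈ 14.4974 billion.
ΔM = M₂ − M₁ = 14.4974 − 14.7085 = -0.2111 billion.

-0.211 billion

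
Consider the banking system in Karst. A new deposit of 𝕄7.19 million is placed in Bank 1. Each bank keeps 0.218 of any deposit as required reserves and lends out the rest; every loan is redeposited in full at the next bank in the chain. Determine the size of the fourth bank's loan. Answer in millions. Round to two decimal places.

𝕄2.69 million

Each bank lends a fraction (1 − rr) = 0.7820 of the deposit it receives, so Bank 4 receives 7.19·0.7820^3 and lends 7.19·0.7820^4 ≈ 2.6888 million.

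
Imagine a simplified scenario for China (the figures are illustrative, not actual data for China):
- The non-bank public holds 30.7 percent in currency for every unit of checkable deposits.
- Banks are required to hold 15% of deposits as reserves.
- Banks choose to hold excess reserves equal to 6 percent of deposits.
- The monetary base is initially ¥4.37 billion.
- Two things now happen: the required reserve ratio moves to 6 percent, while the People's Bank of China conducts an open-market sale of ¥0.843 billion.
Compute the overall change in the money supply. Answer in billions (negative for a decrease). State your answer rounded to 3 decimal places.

Before: m₁ = (1 + 0.307) / (0.15 + 0.06 + 0.307) ≈ 2.52805, MB₁ = 4.37, so M₁ = 2.52805 × 4.37 ≈ 11.0476 billion.
After: m₂ = (1 + 0.307) / (0.06 + 0.06 + 0.307) ≈ 3.06089, MB₂ = 4.37 − 0.843 = 3.527, so M₂ = 3.06089 × 3.527 ≈ 10.7958 billion.
ΔM = M₂ − M₁ = 10.7958 − 11.0476 = -0.2518 billion.

-0.252 billion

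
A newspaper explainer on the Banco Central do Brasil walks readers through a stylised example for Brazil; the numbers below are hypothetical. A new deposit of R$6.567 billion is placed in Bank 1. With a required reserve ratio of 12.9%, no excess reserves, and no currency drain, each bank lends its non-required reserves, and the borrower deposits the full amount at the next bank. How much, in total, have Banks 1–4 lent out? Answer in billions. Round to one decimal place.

R$18.8 billion

Bank i lends (1 − rr)^i of the original deposit: Bank 1 lends 6.567·0.8710 ≈ 5.7199, Bank 2 lends 6.567·0.8710² ≈ 4.9820, and so on.
Summing a geometric series: total = 6.567·[0.8710·(1 − 0.8710^4) / (1 − 0.8710)] ≈ 18.8207 billion.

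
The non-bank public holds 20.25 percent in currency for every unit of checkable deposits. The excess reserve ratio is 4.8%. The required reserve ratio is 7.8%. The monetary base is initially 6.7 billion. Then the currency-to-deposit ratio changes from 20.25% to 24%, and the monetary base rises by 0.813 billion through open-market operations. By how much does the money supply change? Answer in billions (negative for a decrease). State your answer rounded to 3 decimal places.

Before: m₁ = (1 + 0.2025) / (0.078 + 0.048 + 0.2025) ≈ 3.66058, MB₁ = 6.7, so M₁ = 3.66058 × 6.7 ≈ 24.5259 billion.
After: m₂ = (1 + 0.24) / (0.078 + 0.048 + 0.24) ≈ 3.38798, MB₂ = 6.7 + 0.813 = 7.513, so M₂ = 3.38798 × 7.513 ≈ 25.4539 billion.
ΔM = M₂ − M₁ = 25.4539 − 24.5259 = 0.928 billion.

0.928 billion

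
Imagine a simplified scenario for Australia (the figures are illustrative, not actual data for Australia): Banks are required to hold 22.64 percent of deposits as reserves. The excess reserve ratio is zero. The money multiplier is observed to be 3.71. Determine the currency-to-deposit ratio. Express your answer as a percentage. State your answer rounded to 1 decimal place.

5.9%

Using m = 3.71. From m = (1 + c)/(c + rr + e), rearranging gives 1 + c = m·(c + rr + e), so c·(1 − m) = m·(rr + e) − 1.
Hence c = [m·(rr + e) − 1]/(1 − m) = [3.71 × (0.2264 + 0) − 1] / (1 − 3.71) ≈ 0.059061.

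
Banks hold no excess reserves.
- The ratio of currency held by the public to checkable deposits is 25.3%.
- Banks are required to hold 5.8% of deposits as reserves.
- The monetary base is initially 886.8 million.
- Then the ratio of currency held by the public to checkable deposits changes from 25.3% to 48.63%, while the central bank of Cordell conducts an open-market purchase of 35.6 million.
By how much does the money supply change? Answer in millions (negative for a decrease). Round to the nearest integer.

-1054 million

Before: m₁ = (1 + 0.253) / (0.058 + 0.253) ≈ 4.0289, MB₁ = 886.8, so M₁ = 4.0289 × 886.8 ≈ 3572.8285 million.
After: m₂ = (1 + 0.4863) / (0.058 + 0.4863) ≈ 2.7307, MB₂ = 886.8 + 35.6 = 922.4, so M₂ = 2.7307 × 922.4 ≈ 2518.7977 million.
ΔM = M₂ − M₁ = 2518.7977 − 3572.8285 = -1054.0308 million.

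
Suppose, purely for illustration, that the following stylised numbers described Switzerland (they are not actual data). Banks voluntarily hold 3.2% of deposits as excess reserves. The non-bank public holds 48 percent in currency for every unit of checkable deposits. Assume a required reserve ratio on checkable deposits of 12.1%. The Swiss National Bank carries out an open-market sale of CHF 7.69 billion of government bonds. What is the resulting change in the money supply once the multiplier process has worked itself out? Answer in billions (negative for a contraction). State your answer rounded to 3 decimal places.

The money multiplier is m = (1 + c) / (rr + e + c) = (1 + 0.48) / (0.121 + 0.032 + 0.48) ≈ 2.33807.
The sale removes 7.69 billion of base, so ΔM = m × ΔMB = 2.33807 × (−7.69) ≈ -17.9798 billion.

-17.980 billion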